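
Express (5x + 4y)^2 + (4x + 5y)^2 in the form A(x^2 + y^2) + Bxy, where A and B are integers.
41(x^2 + y^2) + 80xy

Expanding: (5x + 4y)^2 = 25x^2 + 40xy + 16y^2
(4x + 5y)^2 = 16x^2 + 40xy + 25y^2
Sum = (25+16)(x^2+y^2) + 80xy = 41(x^2 + y^2) + 80xy
This is symmetric in x and y.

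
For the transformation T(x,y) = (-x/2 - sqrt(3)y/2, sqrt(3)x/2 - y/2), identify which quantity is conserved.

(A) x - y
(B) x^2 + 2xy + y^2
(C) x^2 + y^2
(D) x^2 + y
C

An expression E(x,y) is invariant under T if E(T(x,y)) = E(x,y). Here T(x,y) = (-x/2 - sqrt(3)y/2, sqrt(3)x/2 - y/2).
Substitute the transformed coordinates into each option and compare with the original:
(A) x - y  ->  (-x/2 - sqrt(3)y/2) - (sqrt(3)x/2 - y/2) = -sqrt(3)x/2 - x/2 - sqrt(3)y/2 + y/2   [differs from x - y: not invariant]
(B) x^2 + 2xy + y^2  ->  (-x/2 - sqrt(3)y/2)^2 + 2(-x/2 - sqrt(3)y/2)(sqrt(3)x/2 - y/2) + (sqrt(3)x/2 - y/2)^2 = -sqrt(3)x^2/2 + x^2 - xy + sqrt(3)y^2/2 + y^2   [differs from x^2 + 2xy + y^2: not invariant]
(C) x^2 + y^2  ->  (-x/2 - sqrt(3)y/2)^2 + (sqrt(3)x/2 - y/2)^2 = x^2 + y^2   [equals x^2 + y^2: invariant]
(D) x^2 + y  ->  (-x/2 - sqrt(3)y/2)^2 + (sqrt(3)x/2 - y/2) = x^2/4 + sqrt(3)xy/2 + sqrt(3)x/2 + 3y^2/4 - y/2   [differs from x^2 + y: not invariant]

Only option (C), x^2 + y^2, is unchanged by the transformation.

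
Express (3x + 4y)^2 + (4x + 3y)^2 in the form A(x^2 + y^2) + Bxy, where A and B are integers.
25(x^2 + y^2) + 48xy

Expanding: (3x + 4y)^2 = 9x^2 + 24xy + 16y^2
(4x + 3y)^2 = 16x^2 + 24xy + 9y^2
Sum = (9+16)(x^2+y^2) + 48xy = 25(x^2 + y^2) + 48xy
This is symmetric in x and y.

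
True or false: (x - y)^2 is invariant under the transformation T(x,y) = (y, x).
True

Substitute T(x,y) = (y, x) into the expression and compare with the original.

Original: (x - y)^2
After applying T: ((y) - (x))^2 = x^2 - 2xy + y^2

This is identical to the original (x - y)^2, so the expression is invariant.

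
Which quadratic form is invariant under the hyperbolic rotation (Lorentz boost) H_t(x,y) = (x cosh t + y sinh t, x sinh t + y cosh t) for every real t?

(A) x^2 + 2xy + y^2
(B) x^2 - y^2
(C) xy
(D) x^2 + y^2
B

Write x' = x cosh t + y sinh t, y' = x sinh t + y cosh t and substitute into each option:
(A) x^2 + 2xy + y^2: (x' + y')^2 with x' + y' = (x + y)(cosh t + sinh t) = (x + y)e^t, so it becomes (x + y)^2 e^(2t)   [not invariant for t != 0]
(B) x^2 - y^2: (x cosh t + y sinh t)^2 - (x sinh t + y cosh t)^2 = x^2(cosh^2 t - sinh^2 t) + 2xy(cosh t sinh t - sinh t cosh t) + y^2(sinh^2 t - cosh^2 t) = x^2 - y^2   [invariant, using cosh^2 t - sinh^2 t = 1]
(C) xy: (x cosh t + y sinh t)(x sinh t + y cosh t) = xy(cosh^2 t + sinh^2 t) + (x^2 + y^2) sinh t cosh t = xy cosh 2t + (x^2 + y^2)(sinh 2t)/2   [not invariant for t != 0]
(D) x^2 + y^2: (x cosh t + y sinh t)^2 + (x sinh t + y cosh t)^2 = (x^2 + y^2)(cosh^2 t + sinh^2 t) + 4xy sinh t cosh t = (x^2 + y^2) cosh 2t + 2xy sinh 2t   [not invariant for t != 0]

Only (B) x^2 - y^2 is unchanged; it is the Minkowski form preserved by Lorentz boosts, just as x^2 + y^2 is preserved by ordinary rotations.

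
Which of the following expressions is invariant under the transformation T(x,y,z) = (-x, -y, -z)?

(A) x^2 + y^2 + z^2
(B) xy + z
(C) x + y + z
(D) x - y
A

Apply T(x,y,z) = (-x, -y, -z) to each option, i.e. replace (x, y, z) by the transformed coordinates.
Substitute the transformed coordinates into each option and compare with the original:
(A) x^2 + y^2 + z^2  ->  (-x)^2 + (-y)^2 + (-z)^2 = x^2 + y^2 + z^2   [equals x^2 + y^2 + z^2: invariant]
(B) xy + z  ->  (-x)(-y) + (-z) = xy - z   [differs from xy + z: not invariant]
(C) x + y + z  ->  (-x) + (-y) + (-z) = -x - y - z   [differs from x + y + z: not invariant]
(D) x - y  ->  (-x) - (-y) = -x + y   [differs from x - y: not invariant]

Only option (A), x^2 + y^2 + z^2, is unchanged by the transformation.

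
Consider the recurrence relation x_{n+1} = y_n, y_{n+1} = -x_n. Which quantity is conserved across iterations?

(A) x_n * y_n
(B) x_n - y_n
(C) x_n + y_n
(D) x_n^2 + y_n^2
D

For the recurrence x_{n+1} = y_n, y_{n+1} = -x_n:

x_{n+1}^2 + y_{n+1}^2 = y_n^2 + (-x_n)^2 = x_n^2 + y_n^2
The sum of squares is conserved (like energy in a harmonic oscillator).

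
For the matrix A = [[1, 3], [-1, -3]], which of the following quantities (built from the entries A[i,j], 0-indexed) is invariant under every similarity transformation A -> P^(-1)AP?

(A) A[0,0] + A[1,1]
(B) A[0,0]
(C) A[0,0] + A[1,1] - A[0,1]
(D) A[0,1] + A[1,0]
A

A[0,0] + A[1,1] is the trace of A. By the cyclic property of the trace, tr(P^(-1)AP) = tr(APP^(-1)) = tr(A), so it is the same for every matrix similar to A.

The other combinations are not similarity invariants. For example, take P = [[1, 1], [0, 1]] (det P = 1), so P^(-1) = [[1, -1], [0, 1]] and
B = P^(-1)AP = [[2, 8], [-1, -4]].
Evaluating each option on A and on B:
(A) A[0,0] + A[1,1]: -2 for A, -2 for B -> unchanged
(B) A[0,0]: 1 for A, 2 for B -> changes
(C) A[0,0] + A[1,1] - A[0,1]: -5 for A, -10 for B -> changes
(D) A[0,1] + A[1,0]: 2 for A, 7 for B -> changes

Only (A) A[0,0] + A[1,1] = -2 survives (and it does so for every P, not just this one), so it is the invariant.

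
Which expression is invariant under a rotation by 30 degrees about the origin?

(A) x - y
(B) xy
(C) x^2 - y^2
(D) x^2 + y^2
D

A rotation by 30 degrees sends (x, y) to (sqrt(3)x/2 - y/2, x/2 + sqrt(3)y/2).
Substitute the transformed coordinates into each option and compare with the original:
(A) x - y  ->  (sqrt(3)x/2 - y/2) - (x/2 + sqrt(3)y/2) = -x/2 + sqrt(3)x/2 - sqrt(3)y/2 - y/2   [differs from x - y: not invariant]
(B) xy  ->  (sqrt(3)x/2 - y/2)(x/2 + sqrt(3)y/2) = sqrt(3)x^2/4 + xy/2 - sqrt(3)y^2/4   [differs from xy: not invariant]
(C) x^2 - y^2  ->  (sqrt(3)x/2 - y/2)^2 - (x/2 + sqrt(3)y/2)^2 = x^2/2 - sqrt(3)xy - y^2/2   [differs from x^2 - y^2: not invariant]
(D) x^2 + y^2  ->  (sqrt(3)x/2 - y/2)^2 + (x/2 + sqrt(3)y/2)^2 = x^2 + y^2   [equals x^2 + y^2: invariant]

Only option (D), x^2 + y^2, is unchanged by the transformation.
Geometrically, x^2 + y^2 is the squared distance from the origin, which every rotation about the origin preserves.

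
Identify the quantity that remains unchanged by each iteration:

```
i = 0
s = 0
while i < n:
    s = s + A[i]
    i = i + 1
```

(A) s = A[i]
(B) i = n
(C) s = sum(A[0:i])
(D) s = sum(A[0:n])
C

A loop invariant must hold before the first iteration and be re-established by every execution of the body.

(C) s = sum(A[0:i]): Initially i = 0 and s = 0 = sum of the empty slice A[0:0]. If s = sum(A[0:i]) holds at the top of an iteration, the body sets s to sum(A[0:i]) + A[i] = sum(A[0:i+1]) and then i to i+1, so s = sum(A[0:i]) holds again. At exit i = n, giving s = sum(A[0:n]).

The other options fail:
(A) s = A[i]: after the first iteration s = A[0] but i = 1, so s = A[i] compares s with the wrong element (and fails in general).
(B) i = n: false initially (i = 0); it is the exit condition, not an invariant.
(D) s = sum(A[0:n]): false before the loop (s = 0, not the full sum) -- it only becomes true at exit.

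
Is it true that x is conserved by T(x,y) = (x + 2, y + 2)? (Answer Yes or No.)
No

Substitute T(x,y) = (x + 2, y + 2) into the expression and compare with the original.

Original: x
After applying T: (x + 2) = x + 2

This differs from the original x (difference: 2), so the expression is NOT invariant.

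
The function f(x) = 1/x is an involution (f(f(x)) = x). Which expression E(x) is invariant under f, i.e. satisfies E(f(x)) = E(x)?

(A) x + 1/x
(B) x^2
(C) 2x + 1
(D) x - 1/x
A

Replace x by f(x) = 1/x in each option and simplify. As a quick numerical cross-check, also compare E(5) with E(f(5)) = E(1/5).

(A) x + 1/x  ->  (1/x) + 1/(1/x), which simplifies back to x + 1/x; check: E(5) = 26/5, E(1/5) = 26/5.   [invariant]
(B) x^2  ->  (1/x)^2 = x^(-2); check: E(5) = 25 but E(1/5) = 1/25.   [not invariant]
(C) 2x + 1  ->  2(1/x) + 1 = (x + 2)/x; check: E(5) = 11 but E(1/5) = 7/5.   [not invariant]
(D) x - 1/x  ->  (1/x) - 1/(1/x) = -x + 1/x; check: E(5) = 24/5 but E(1/5) = -24/5.   [not invariant]

Only (A) is unchanged. E is symmetric under swapping x with f(x) = 1/x, which is exactly what an involution does.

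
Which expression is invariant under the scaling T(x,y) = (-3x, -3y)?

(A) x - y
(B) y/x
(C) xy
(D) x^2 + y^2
B

Under the uniform scaling T(x,y) = (-3x, -3y):
Substitute the transformed coordinates into each option and compare with the original:
(A) x - y  ->  (-3x) - (-3y) = -3x + 3y   [differs from x - y: not invariant]
(B) y/x  ->  (-3y)/(-3x) = y/x   [equals y/x: invariant]
(C) xy  ->  (-3x)(-3y) = 9xy   [differs from xy: not invariant]
(D) x^2 + y^2  ->  (-3x)^2 + (-3y)^2 = 9x^2 + 9y^2   [differs from x^2 + y^2: not invariant]

Only option (B), y/x, is unchanged by the transformation.
The common factor -3 cancels in a ratio of coordinates, while sums, products and sums of squares pick up factors of -3 or 9.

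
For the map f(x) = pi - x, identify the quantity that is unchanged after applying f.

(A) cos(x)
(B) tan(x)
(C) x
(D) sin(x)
D

For f(x) = pi - x:
sin(pi - x) = sin(x), so sine is invariant under this transformation.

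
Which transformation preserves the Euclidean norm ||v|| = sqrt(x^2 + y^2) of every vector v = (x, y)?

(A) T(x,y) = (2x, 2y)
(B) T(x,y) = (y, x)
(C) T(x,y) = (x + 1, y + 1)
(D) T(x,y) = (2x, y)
B

A transformation preserves a norm if ||T(v)|| = ||v|| for every v; a single vector where the norm changes rules an option out.

(A) T(x,y) = (2x, 2y): v = (1, 0) has norm sqrt((1)^2 + (0)^2) = 1, but T(v) = (2, 0) has norm 2 -- not preserved.
(B) T(x,y) = (y, x): preserves the norm -- it is an orthogonal map (a rotation/reflection), and (y)^2 + (x)^2 simplifies to x^2 + y^2.
(C) T(x,y) = (x + 1, y + 1): v = (1, 0) has norm sqrt((1)^2 + (0)^2) = 1, but T(v) = (2, 1) has norm sqrt(5) -- not preserved.
(D) T(x,y) = (2x, y): v = (1, 0) has norm sqrt((1)^2 + (0)^2) = 1, but T(v) = (2, 0) has norm 2 -- not preserved.

Therefore the answer is (B).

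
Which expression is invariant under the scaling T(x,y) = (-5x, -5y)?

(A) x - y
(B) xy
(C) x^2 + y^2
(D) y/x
D

Under the uniform scaling T(x,y) = (-5x, -5y):
Substitute the transformed coordinates into each option and compare with the original:
(A) x - y  ->  (-5x) - (-5y) = -5x + 5y   [differs from x - y: not invariant]
(B) xy  ->  (-5x)(-5y) = 25xy   [differs from xy: not invariant]
(C) x^2 + y^2  ->  (-5x)^2 + (-5y)^2 = 25x^2 + 25y^2   [differs from x^2 + y^2: not invariant]
(D) y/x  ->  (-5y)/(-5x) = y/x   [equals y/x: invariant]

Only option (D), y/x, is unchanged by the transformation.
The common factor -5 cancels in a ratio of coordinates, while sums, products and sums of squares pick up factors of -5 or 25.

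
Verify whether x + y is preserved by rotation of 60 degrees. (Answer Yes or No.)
No

Applying rotation by 60 degrees: x' = x*cos(60 degrees) - y*sin(60 degrees) = x/2 - sqrt(3)y/2, y' = x*sin(60 degrees) + y*cos(60 degrees) = sqrt(3)x/2 + y/2

Substituting into x + y:
(x/2 - sqrt(3)y/2) + (sqrt(3)x/2 + y/2)
= x/2 + sqrt(3)x/2 - sqrt(3)y/2 + y/2

This differs from the original expression x + y, so it is NOT invariant.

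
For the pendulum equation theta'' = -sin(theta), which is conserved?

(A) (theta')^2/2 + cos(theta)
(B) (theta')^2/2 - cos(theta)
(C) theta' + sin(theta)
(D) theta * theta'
B

A first integral I satisfies dI/dt = 0 along every solution. Differentiate each option and use the equation of motion:
(A) d/dt[(theta')^2/2 + cos(theta)] = theta' theta'' - sin(theta) theta' = -2 theta' sin(theta), not identically 0
(B) d/dt[(theta')^2/2 - cos(theta)] = theta' theta'' + sin(theta) theta' = theta'(-sin(theta)) + theta' sin(theta) = 0
(C) d/dt[theta' + sin(theta)] = theta'' + cos(theta) theta' = -sin(theta) + theta' cos(theta), not identically 0
(D) d/dt[theta * theta'] = (theta')^2 + theta theta'' = (theta')^2 - theta sin(theta), not identically 0

Only (B) has zero time-derivative. This is the total energy: kinetic (theta')^2/2 plus potential -cos(theta).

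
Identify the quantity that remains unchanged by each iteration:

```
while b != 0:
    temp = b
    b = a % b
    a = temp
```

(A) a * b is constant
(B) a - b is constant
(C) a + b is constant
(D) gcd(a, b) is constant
D

A loop invariant must hold before the first iteration and be re-established by every execution of the body.

(D) gcd(a, b) is constant: One iteration replaces (a, b) by (b, a mod b). Since a mod b = a - q*b for an integer q, any common divisor of a and b divides b and a mod b, and conversely; hence gcd(b, a mod b) = gcd(a, b). For instance (20, 11) -> (11, 9) keeps gcd = 1. At exit b = 0 and a = gcd of the original inputs.

The other options fail:
(A) a * b is constant: e.g. (a, b) = (20, 11) -> (11, 9): the product goes from 220 to 99.
(B) a - b is constant: e.g. (a, b) = (20, 11) -> (11, 9): the difference goes from 9 to 2.
(C) a + b is constant: e.g. (a, b) = (20, 11) -> (11, 9): the sum goes from 31 to 20.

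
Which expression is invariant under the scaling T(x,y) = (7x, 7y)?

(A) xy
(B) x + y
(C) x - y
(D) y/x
D

Under the uniform scaling T(x,y) = (7x, 7y):
Substitute the transformed coordinates into each option and compare with the original:
(A) xy  ->  (7x)(7y) = 49xy   [differs from xy: not invariant]
(B) x + y  ->  (7x) + (7y) = 7x + 7y   [differs from x + y: not invariant]
(C) x - y  ->  (7x) - (7y) = 7x - 7y   [differs from x - y: not invariant]
(D) y/x  ->  (7y)/(7x) = y/x   [equals y/x: invariant]

Only option (D), y/x, is unchanged by the transformation.
The common factor 7 cancels in a ratio of coordinates, while sums, products and sums of squares pick up factors of 7 or 49.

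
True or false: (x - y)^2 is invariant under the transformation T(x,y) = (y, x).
True

Substitute T(x,y) = (y, x) into the expression and compare with the original.

Original: (x - y)^2
After applying T: ((y) - (x))^2 = x^2 - 2xy + y^2

This is identical to the original (x - y)^2, so the expression is invariant.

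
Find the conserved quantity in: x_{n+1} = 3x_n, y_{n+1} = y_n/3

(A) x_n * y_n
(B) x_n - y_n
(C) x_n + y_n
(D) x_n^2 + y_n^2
A

For the recurrence x_{n+1} = 3x_n, y_{n+1} = y_n/3:

x_{n+1} * y_{n+1} = (3x_n) * (y_n/3) = x_n * y_n
The product is conserved.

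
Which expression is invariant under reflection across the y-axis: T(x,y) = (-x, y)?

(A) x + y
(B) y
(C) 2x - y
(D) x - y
B

The map is reflection across the y-axis: T(x,y) = (-x, y).
Substitute the transformed coordinates into each option and compare with the original:
(A) x + y  ->  (-x) + (y) = -x + y   [differs from x + y: not invariant]
(B) y  ->  (y) = y   [equals y: invariant]
(C) 2x - y  ->  2(-x) - (y) = -2x - y   [differs from 2x - y: not invariant]
(D) x - y  ->  (-x) - (y) = -x - y   [differs from x - y: not invariant]

Only option (B), y, is unchanged by the transformation.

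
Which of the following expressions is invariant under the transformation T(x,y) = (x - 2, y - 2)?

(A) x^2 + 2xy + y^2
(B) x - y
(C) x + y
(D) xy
B

An expression E(x,y) is invariant under T if E(T(x,y)) = E(x,y). Here T(x,y) = (x - 2, y - 2).
Substitute the transformed coordinates into each option and compare with the original:
(A) x^2 + 2xy + y^2  ->  (x - 2)^2 + 2(x - 2)(y - 2) + (y - 2)^2 = x^2 + 2xy - 8x + y^2 - 8y + 16   [differs from x^2 + 2xy + y^2: not invariant]
(B) x - y  ->  (x - 2) - (y - 2) = x - y   [equals x - y: invariant]
(C) x + y  ->  (x - 2) + (y - 2) = x + y - 4   [differs from x + y: not invariant]
(D) xy  ->  (x - 2)(y - 2) = xy - 2x - 2y + 4   [differs from xy: not invariant]

Only option (B), x - y, is unchanged by the transformation.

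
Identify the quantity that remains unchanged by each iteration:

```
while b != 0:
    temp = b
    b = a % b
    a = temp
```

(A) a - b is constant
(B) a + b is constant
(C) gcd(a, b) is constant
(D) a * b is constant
C

A loop invariant must hold before the first iteration and be re-established by every execution of the body.

(C) gcd(a, b) is constant: One iteration replaces (a, b) by (b, a mod b). Since a mod b = a - q*b for an integer q, any common divisor of a and b divides b and a mod b, and conversely; hence gcd(b, a mod b) = gcd(a, b). For instance (30, 11) -> (11, 8) keeps gcd = 1. At exit b = 0 and a = gcd of the original inputs.

The other options fail:
(A) a - b is constant: e.g. (a, b) = (30, 11) -> (11, 8): the difference goes from 19 to 3.
(B) a + b is constant: e.g. (a, b) = (30, 11) -> (11, 8): the sum goes from 41 to 19.
(D) a * b is constant: e.g. (a, b) = (30, 11) -> (11, 8): the product goes from 330 to 88.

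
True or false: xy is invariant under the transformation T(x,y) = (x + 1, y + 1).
False

Substitute T(x,y) = (x + 1, y + 1) into the expression and compare with the original.

Original: xy
After applying T: (x + 1)(y + 1) = xy + x + y + 1

This differs from the original xy (difference: x + y + 1), so the expression is NOT invariant.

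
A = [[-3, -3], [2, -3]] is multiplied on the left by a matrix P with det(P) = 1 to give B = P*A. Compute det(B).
15

By the multiplicative property of determinants, det(B) = det(P*A) = det(P) * det(A) = det(A),
so the determinant is invariant under multiplication by any determinant-1 matrix; we just need det(A).

det(A) = (-3)(-3) - (-3)(2) = 9 - (-6) = 15

Therefore det(B) = 1 * 15 = 15.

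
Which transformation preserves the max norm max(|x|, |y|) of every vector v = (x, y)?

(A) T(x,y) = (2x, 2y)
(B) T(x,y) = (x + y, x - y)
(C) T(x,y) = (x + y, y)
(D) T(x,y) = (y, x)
D

A transformation preserves a norm if ||T(v)|| = ||v|| for every v; a single vector where the norm changes rules an option out.

(A) T(x,y) = (2x, 2y): v = (1, 0) has norm max(|1|, |0|) = 1, but T(v) = (2, 0) has norm 2 -- not preserved.
(B) T(x,y) = (x + y, x - y): v = (1, 1) has norm max(|1|, |1|) = 1, but T(v) = (2, 0) has norm 2 -- not preserved.
(C) T(x,y) = (x + y, y): v = (1, 1) has norm max(|1|, |1|) = 1, but T(v) = (2, 1) has norm 2 -- not preserved.
(D) T(x,y) = (y, x): preserves the norm -- it only permutes the coordinates and/or flips signs, which leaves max(|x|, |y|) unchanged.

Therefore the answer is (D).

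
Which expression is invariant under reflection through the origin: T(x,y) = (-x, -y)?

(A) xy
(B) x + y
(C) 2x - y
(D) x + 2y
A

The map is reflection through the origin: T(x,y) = (-x, -y).
Substitute the transformed coordinates into each option and compare with the original:
(A) xy  ->  (-x)(-y) = xy   [equals xy: invariant]
(B) x + y  ->  (-x) + (-y) = -x - y   [differs from x + y: not invariant]
(C) 2x - y  ->  2(-x) - (-y) = -2x + y   [differs from 2x - y: not invariant]
(D) x + 2y  ->  (-x) + 2(-y) = -x - 2y   [differs from x + 2y: not invariant]

Only option (A), xy, is unchanged by the transformation.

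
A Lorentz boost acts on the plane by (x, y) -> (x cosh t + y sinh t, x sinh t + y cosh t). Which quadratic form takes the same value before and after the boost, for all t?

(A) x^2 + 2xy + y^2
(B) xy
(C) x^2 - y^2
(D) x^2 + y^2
C

Write x' = x cosh t + y sinh t, y' = x sinh t + y cosh t and substitute into each option:
(A) x^2 + 2xy + y^2: (x' + y')^2 with x' + y' = (x + y)(cosh t + sinh t) = (x + y)e^t, so it becomes (x + y)^2 e^(2t)   [not invariant for t != 0]
(B) xy: (x cosh t + y sinh t)(x sinh t + y cosh t) = xy(cosh^2 t + sinh^2 t) + (x^2 + y^2) sinh t cosh t = xy cosh 2t + (x^2 + y^2)(sinh 2t)/2   [not invariant for t != 0]
(C) x^2 - y^2: (x cosh t + y sinh t)^2 - (x sinh t + y cosh t)^2 = x^2(cosh^2 t - sinh^2 t) + 2xy(cosh t sinh t - sinh t cosh t) + y^2(sinh^2 t - cosh^2 t) = x^2 - y^2   [invariant, using cosh^2 t - sinh^2 t = 1]
(D) x^2 + y^2: (x cosh t + y sinh t)^2 + (x sinh t + y cosh t)^2 = (x^2 + y^2)(cosh^2 t + sinh^2 t) + 4xy sinh t cosh t = (x^2 + y^2) cosh 2t + 2xy sinh 2t   [not invariant for t != 0]

Only (C) x^2 - y^2 is unchanged; it is the Minkowski form preserved by Lorentz boosts, just as x^2 + y^2 is preserved by ordinary rotations.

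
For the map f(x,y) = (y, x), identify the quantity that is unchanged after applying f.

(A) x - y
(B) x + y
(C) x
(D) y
B

For f(x,y) = (y, x):
After applying f: x' = y, y' = x. So x' + y' = y + x = x + y.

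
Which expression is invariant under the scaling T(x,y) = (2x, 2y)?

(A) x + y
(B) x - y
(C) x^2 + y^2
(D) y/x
D

Under the uniform scaling T(x,y) = (2x, 2y):
Substitute the transformed coordinates into each option and compare with the original:
(A) x + y  ->  (2x) + (2y) = 2x + 2y   [differs from x + y: not invariant]
(B) x - y  ->  (2x) - (2y) = 2x - 2y   [differs from x - y: not invariant]
(C) x^2 + y^2  ->  (2x)^2 + (2y)^2 = 4x^2 + 4y^2   [differs from x^2 + y^2: not invariant]
(D) y/x  ->  (2y)/(2x) = y/x   [equals y/x: invariant]

Only option (D), y/x, is unchanged by the transformation.
The common factor 2 cancels in a ratio of coordinates, while sums, products and sums of squares pick up factors of 2 or 4.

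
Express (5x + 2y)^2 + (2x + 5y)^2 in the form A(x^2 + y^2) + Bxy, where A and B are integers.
29(x^2 + y^2) + 40xy

Expanding: (5x + 2y)^2 = 25x^2 + 20xy + 4y^2
(2x + 5y)^2 = 4x^2 + 20xy + 25y^2
Sum = (25+4)(x^2+y^2) + 40xy = 29(x^2 + y^2) + 40xy
This is symmetric in x and y.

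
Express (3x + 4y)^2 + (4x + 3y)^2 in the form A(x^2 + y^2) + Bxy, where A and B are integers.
25(x^2 + y^2) + 48xy

Expanding: (3x + 4y)^2 = 9x^2 + 24xy + 16y^2
(4x + 3y)^2 = 16x^2 + 24xy + 9y^2
Sum = (9+16)(x^2+y^2) + 48xy = 25(x^2 + y^2) + 48xy
This is symmetric in x and y.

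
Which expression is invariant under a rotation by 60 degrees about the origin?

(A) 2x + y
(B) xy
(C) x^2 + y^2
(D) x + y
C

A rotation by 60 degrees sends (x, y) to (x/2 - sqrt(3)y/2, sqrt(3)x/2 + y/2).
Substitute the transformed coordinates into each option and compare with the original:
(A) 2x + y  ->  2(x/2 - sqrt(3)y/2) + (sqrt(3)x/2 + y/2) = sqrt(3)x/2 + x - sqrt(3)y + y/2   [differs from 2x + y: not invariant]
(B) xy  ->  (x/2 - sqrt(3)y/2)(sqrt(3)x/2 + y/2) = sqrt(3)x^2/4 - xy/2 - sqrt(3)y^2/4   [differs from xy: not invariant]
(C) x^2 + y^2  ->  (x/2 - sqrt(3)y/2)^2 + (sqrt(3)x/2 + y/2)^2 = x^2 + y^2   [equals x^2 + y^2: invariant]
(D) x + y  ->  (x/2 - sqrt(3)y/2) + (sqrt(3)x/2 + y/2) = x/2 + sqrt(3)x/2 - sqrt(3)y/2 + y/2   [differs from x + y: not invariant]

Only option (C), x^2 + y^2, is unchanged by the transformation.
Geometrically, x^2 + y^2 is the squared distance from the origin, which every rotation about the origin preserves.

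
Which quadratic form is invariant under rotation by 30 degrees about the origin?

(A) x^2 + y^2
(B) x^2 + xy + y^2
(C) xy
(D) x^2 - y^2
A

Rotation by 30 degrees sends (x, y) to (sqrt(3)x/2 - y/2, x/2 + sqrt(3)y/2).
Substitute the transformed coordinates into each option and compare with the original:
(A) x^2 + y^2  ->  (sqrt(3)x/2 - y/2)^2 + (x/2 + sqrt(3)y/2)^2 = x^2 + y^2   [equals x^2 + y^2: invariant]
(B) x^2 + xy + y^2  ->  (sqrt(3)x/2 - y/2)^2 + (sqrt(3)x/2 - y/2)(x/2 + sqrt(3)y/2) + (x/2 + sqrt(3)y/2)^2 = sqrt(3)x^2/4 + x^2 + xy/2 - sqrt(3)y^2/4 + y^2   [differs from x^2 + xy + y^2: not invariant]
(C) xy  ->  (sqrt(3)x/2 - y/2)(x/2 + sqrt(3)y/2) = sqrt(3)x^2/4 + xy/2 - sqrt(3)y^2/4   [differs from xy: not invariant]
(D) x^2 - y^2  ->  (sqrt(3)x/2 - y/2)^2 - (x/2 + sqrt(3)y/2)^2 = x^2/2 - sqrt(3)xy - y^2/2   [differs from x^2 - y^2: not invariant]

Only option (A), x^2 + y^2, is unchanged by the transformation.
x^2 + y^2 is the squared distance from the origin, which rotations preserve.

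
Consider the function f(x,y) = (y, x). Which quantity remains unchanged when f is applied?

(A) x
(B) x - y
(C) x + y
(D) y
C

For f(x,y) = (y, x):
After applying f: x' = y, y' = x. So x' + y' = y + x = x + y.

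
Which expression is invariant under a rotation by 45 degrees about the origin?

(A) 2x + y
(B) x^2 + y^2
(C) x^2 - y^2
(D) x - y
B

A rotation by 45 degrees sends (x, y) to (sqrt(2)x/2 - sqrt(2)y/2, sqrt(2)x/2 + sqrt(2)y/2).
Substitute the transformed coordinates into each option and compare with the original:
(A) 2x + y  ->  2(sqrt(2)x/2 - sqrt(2)y/2) + (sqrt(2)x/2 + sqrt(2)y/2) = 3sqrt(2)x/2 - sqrt(2)y/2   [differs from 2x + y: not invariant]
(B) x^2 + y^2  ->  (sqrt(2)x/2 - sqrt(2)y/2)^2 + (sqrt(2)x/2 + sqrt(2)y/2)^2 = x^2 + y^2   [equals x^2 + y^2: invariant]
(C) x^2 - y^2  ->  (sqrt(2)x/2 - sqrt(2)y/2)^2 - (sqrt(2)x/2 + sqrt(2)y/2)^2 = -2xy   [differs from x^2 - y^2: not invariant]
(D) x - y  ->  (sqrt(2)x/2 - sqrt(2)y/2) - (sqrt(2)x/2 + sqrt(2)y/2) = -sqrt(2)y   [differs from x - y: not invariant]

Only option (B), x^2 + y^2, is unchanged by the transformation.
Geometrically, x^2 + y^2 is the squared distance from the origin, which every rotation about the origin preserves.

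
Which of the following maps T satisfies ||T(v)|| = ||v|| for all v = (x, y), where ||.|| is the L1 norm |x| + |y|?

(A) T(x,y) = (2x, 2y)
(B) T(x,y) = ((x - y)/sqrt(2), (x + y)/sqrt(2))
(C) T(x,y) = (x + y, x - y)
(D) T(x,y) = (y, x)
D

A transformation preserves a norm if ||T(v)|| = ||v|| for every v; a single vector where the norm changes rules an option out.

(A) T(x,y) = (2x, 2y): v = (1, 0) has norm |1| + |0| = 1, but T(v) = (2, 0) has norm 2 -- not preserved.
(B) T(x,y) = ((x - y)/sqrt(2), (x + y)/sqrt(2)): v = (1, 0) has norm |1| + |0| = 1, but T(v) = (sqrt(2)/2, sqrt(2)/2) has norm sqrt(2) -- not preserved.
(C) T(x,y) = (x + y, x - y): v = (1, 0) has norm |1| + |0| = 1, but T(v) = (1, 1) has norm 2 -- not preserved.
(D) T(x,y) = (y, x): preserves the norm -- it only permutes the coordinates and/or flips signs, which leaves |x| + |y| unchanged.

Therefore the answer is (D).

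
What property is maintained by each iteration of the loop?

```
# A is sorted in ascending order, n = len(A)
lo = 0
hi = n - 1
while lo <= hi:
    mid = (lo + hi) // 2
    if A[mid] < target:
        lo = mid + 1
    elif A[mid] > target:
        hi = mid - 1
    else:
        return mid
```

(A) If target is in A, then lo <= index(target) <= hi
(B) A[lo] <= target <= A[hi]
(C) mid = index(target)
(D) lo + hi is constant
A

A loop invariant must hold before the first iteration and be re-established by every execution of the body.

(A) If target is in A, then lo <= index(target) <= hi: Before the loop [lo, hi] = [0, n-1] covers every index. When A[mid] < target, sortedness puts target strictly to the right of mid, so setting lo = mid + 1 keeps index(target) in [lo, hi]; symmetrically for hi = mid - 1. Hence 'if target is in A then lo <= index(target) <= hi' holds after every iteration, and when lo > hi it proves target is absent.

The other options fail:
(B) A[lo] <= target <= A[hi]: fails when target is not in A (e.g. target < A[0] already violates it before the loop), so it is not maintained in general.
(C) mid = index(target): mid is just the current probe; it equals index(target) only on the iteration that returns.
(D) lo + hi is constant: each iteration moves exactly one of lo, hi, so lo + hi changes (e.g. 0 + (n-1) becomes (mid+1) + (n-1)).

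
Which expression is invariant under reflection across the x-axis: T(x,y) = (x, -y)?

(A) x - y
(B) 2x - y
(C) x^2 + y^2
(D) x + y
C

The map is reflection across the x-axis: T(x,y) = (x, -y).
Substitute the transformed coordinates into each option and compare with the original:
(A) x - y  ->  (x) - (-y) = x + y   [differs from x - y: not invariant]
(B) 2x - y  ->  2(x) - (-y) = 2x + y   [differs from 2x - y: not invariant]
(C) x^2 + y^2  ->  (x)^2 + (-y)^2 = x^2 + y^2   [equals x^2 + y^2: invariant]
(D) x + y  ->  (x) + (-y) = x - y   [differs from x + y: not invariant]

Only option (C), x^2 + y^2, is unchanged by the transformation.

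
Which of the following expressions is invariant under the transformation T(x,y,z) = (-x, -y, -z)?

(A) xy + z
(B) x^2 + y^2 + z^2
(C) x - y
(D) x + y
B

Apply T(x,y,z) = (-x, -y, -z) to each option, i.e. replace (x, y, z) by the transformed coordinates.
Substitute the transformed coordinates into each option and compare with the original:
(A) xy + z  ->  (-x)(-y) + (-z) = xy - z   [differs from xy + z: not invariant]
(B) x^2 + y^2 + z^2  ->  (-x)^2 + (-y)^2 + (-z)^2 = x^2 + y^2 + z^2   [equals x^2 + y^2 + z^2: invariant]
(C) x - y  ->  (-x) - (-y) = -x + y   [differs from x - y: not invariant]
(D) x + y  ->  (-x) + (-y) = -x - y   [differs from x + y: not invariant]

Only option (B), x^2 + y^2 + z^2, is unchanged by the transformation.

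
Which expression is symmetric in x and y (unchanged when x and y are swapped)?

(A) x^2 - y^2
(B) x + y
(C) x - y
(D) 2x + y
B

A symmetric expression is unchanged when the variables are permuted; here the transformation to test is the swap (x, y) -> (y, x).
Substitute the transformed coordinates into each option and compare with the original:
(A) x^2 - y^2  ->  (y)^2 - (x)^2 = -x^2 + y^2   [differs from x^2 - y^2: not invariant]
(B) x + y  ->  (y) + (x) = x + y   [equals x + y: invariant]
(C) x - y  ->  (y) - (x) = -x + y   [differs from x - y: not invariant]
(D) 2x + y  ->  2(y) + (x) = x + 2y   [differs from 2x + y: not invariant]

Only option (B), x + y, is unchanged by the transformation.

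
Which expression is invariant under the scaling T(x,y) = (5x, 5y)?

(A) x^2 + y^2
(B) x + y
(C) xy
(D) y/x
D

Under the uniform scaling T(x,y) = (5x, 5y):
Substitute the transformed coordinates into each option and compare with the original:
(A) x^2 + y^2  ->  (5x)^2 + (5y)^2 = 25x^2 + 25y^2   [differs from x^2 + y^2: not invariant]
(B) x + y  ->  (5x) + (5y) = 5x + 5y   [differs from x + y: not invariant]
(C) xy  ->  (5x)(5y) = 25xy   [differs from xy: not invariant]
(D) y/x  ->  (5y)/(5x) = y/x   [equals y/x: invariant]

Only option (D), y/x, is unchanged by the transformation.
The common factor 5 cancels in a ratio of coordinates, while sums, products and sums of squares pick up factors of 5 or 25.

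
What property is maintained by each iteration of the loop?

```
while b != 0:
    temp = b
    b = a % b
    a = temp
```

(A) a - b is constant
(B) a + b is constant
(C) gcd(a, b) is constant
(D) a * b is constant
C

A loop invariant must hold before the first iteration and be re-established by every execution of the body.

(C) gcd(a, b) is constant: One iteration replaces (a, b) by (b, a mod b). Since a mod b = a - q*b for an integer q, any common divisor of a and b divides b and a mod b, and conversely; hence gcd(b, a mod b) = gcd(a, b). For instance (27, 4) -> (4, 3) keeps gcd = 1. At exit b = 0 and a = gcd of the original inputs.

The other options fail:
(A) a - b is constant: e.g. (a, b) = (27, 4) -> (4, 3): the difference goes from 23 to 1.
(B) a + b is constant: e.g. (a, b) = (27, 4) -> (4, 3): the sum goes from 31 to 7.
(D) a * b is constant: e.g. (a, b) = (27, 4) -> (4, 3): the product goes from 108 to 12.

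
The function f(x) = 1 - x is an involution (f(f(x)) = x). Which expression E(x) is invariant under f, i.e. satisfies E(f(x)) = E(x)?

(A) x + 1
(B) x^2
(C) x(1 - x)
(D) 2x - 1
C

Replace x by f(x) = 1 - x in each option and simplify. As a quick numerical cross-check, also compare E(3) with E(f(3)) = E(-2).

(A) x + 1  ->  (1 - x) + 1 = 2 - x; check: E(3) = 4 but E(-2) = -1.   [not invariant]
(B) x^2  ->  (1 - x)^2 = (x - 1)^2; check: E(3) = 9 but E(-2) = 4.   [not invariant]
(C) x(1 - x)  ->  (1 - x)(1 - (1 - x)), which simplifies back to x(1 - x); check: E(3) = -6, E(-2) = -6.   [invariant]
(D) 2x - 1  ->  2(1 - x) - 1 = 1 - 2x; check: E(3) = 5 but E(-2) = -5.   [not invariant]

Only (C) is unchanged. E is symmetric under swapping x with f(x) = 1 - x, which is exactly what an involution does.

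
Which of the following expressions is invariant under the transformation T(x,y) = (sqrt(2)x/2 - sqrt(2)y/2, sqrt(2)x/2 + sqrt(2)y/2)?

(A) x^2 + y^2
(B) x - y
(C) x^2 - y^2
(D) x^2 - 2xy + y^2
A

An expression E(x,y) is invariant under T if E(T(x,y)) = E(x,y). Here T(x,y) = (sqrt(2)x/2 - sqrt(2)y/2, sqrt(2)x/2 + sqrt(2)y/2).
Substitute the transformed coordinates into each option and compare with the original:
(A) x^2 + y^2  ->  (sqrt(2)x/2 - sqrt(2)y/2)^2 + (sqrt(2)x/2 + sqrt(2)y/2)^2 = x^2 + y^2   [equals x^2 + y^2: invariant]
(B) x - y  ->  (sqrt(2)x/2 - sqrt(2)y/2) - (sqrt(2)x/2 + sqrt(2)y/2) = -sqrt(2)y   [differs from x - y: not invariant]
(C) x^2 - y^2  ->  (sqrt(2)x/2 - sqrt(2)y/2)^2 - (sqrt(2)x/2 + sqrt(2)y/2)^2 = -2xy   [differs from x^2 - y^2: not invariant]
(D) x^2 - 2xy + y^2  ->  (sqrt(2)x/2 - sqrt(2)y/2)^2 - 2(sqrt(2)x/2 - sqrt(2)y/2)(sqrt(2)x/2 + sqrt(2)y/2) + (sqrt(2)x/2 + sqrt(2)y/2)^2 = 2y^2   [differs from x^2 - 2xy + y^2: not invariant]

Only option (A), x^2 + y^2, is unchanged by the transformation.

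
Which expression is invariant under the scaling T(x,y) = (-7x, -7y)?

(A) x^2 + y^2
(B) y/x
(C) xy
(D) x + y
B

Under the uniform scaling T(x,y) = (-7x, -7y):
Substitute the transformed coordinates into each option and compare with the original:
(A) x^2 + y^2  ->  (-7x)^2 + (-7y)^2 = 49x^2 + 49y^2   [differs from x^2 + y^2: not invariant]
(B) y/x  ->  (-7y)/(-7x) = y/x   [equals y/x: invariant]
(C) xy  ->  (-7x)(-7y) = 49xy   [differs from xy: not invariant]
(D) x + y  ->  (-7x) + (-7y) = -7x - 7y   [differs from x + y: not invariant]

Only option (B), y/x, is unchanged by the transformation.
The common factor -7 cancels in a ratio of coordinates, while sums, products and sums of squares pick up factors of -7 or 49.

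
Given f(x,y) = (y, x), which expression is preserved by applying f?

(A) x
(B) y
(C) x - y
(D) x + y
D

For f(x,y) = (y, x):
After applying f: x' = y, y' = x. So x' + y' = y + x = x + y.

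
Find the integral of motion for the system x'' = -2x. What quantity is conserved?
E = (x')^2 + 2x^2

Multiply the equation by x':
x' * x'' = -2x * x'
The left side is d/dt[(x')^2/2] and the right side is d/dt[-2x^2/2], so
d/dt[(x')^2/2 + 2x^2/2] = 0, i.e. (x')^2/2 + 2x^2/2 = constant.
Multiplying by 2, the integral of motion is E = (x')^2 + 2x^2.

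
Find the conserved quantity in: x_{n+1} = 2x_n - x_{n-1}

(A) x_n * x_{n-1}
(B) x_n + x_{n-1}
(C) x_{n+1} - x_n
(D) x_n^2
C

For the recurrence x_{n+1} = 2x_n - x_{n-1}:

If x_{n+1} = 2x_n - x_{n-1}, then:
x_{n+1} - x_n = x_n - x_{n-1}
The first difference is constant throughout the sequence.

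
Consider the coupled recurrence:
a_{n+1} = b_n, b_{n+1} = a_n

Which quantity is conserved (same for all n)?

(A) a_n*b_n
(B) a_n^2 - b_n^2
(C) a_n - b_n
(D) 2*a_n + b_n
A

Replace a_n by a_{n+1} = b_n and b_n by b_{n+1} = a_n in each option and simplify:
(A) a_n*b_n  ->  (b_n)*(a_n) = a_n*b_n   [conserved]
(B) a_n^2 - b_n^2  ->  (b_n)^2 - (a_n)^2 = -a_n^2 + b_n^2   [not conserved]
(C) a_n - b_n  ->  (b_n) - (a_n) = -a_n + b_n   [not conserved]
(D) 2*a_n + b_n  ->  2*(b_n) + (a_n) = a_n + 2*b_n   [not conserved]

Only (A) a_n*b_n returns to itself after one step, so it is the conserved quantity.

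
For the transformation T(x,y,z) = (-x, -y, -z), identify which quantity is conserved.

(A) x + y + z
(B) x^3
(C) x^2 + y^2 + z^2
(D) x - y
C

Apply T(x,y,z) = (-x, -y, -z) to each option, i.e. replace (x, y, z) by the transformed coordinates.
Substitute the transformed coordinates into each option and compare with the original:
(A) x + y + z  ->  (-x) + (-y) + (-z) = -x - y - z   [differs from x + y + z: not invariant]
(B) x^3  ->  (-x)^3 = -x^3   [differs from x^3: not invariant]
(C) x^2 + y^2 + z^2  ->  (-x)^2 + (-y)^2 + (-z)^2 = x^2 + y^2 + z^2   [equals x^2 + y^2 + z^2: invariant]
(D) x - y  ->  (-x) - (-y) = -x + y   [differs from x - y: not invariant]

Only option (C), x^2 + y^2 + z^2, is unchanged by the transformation.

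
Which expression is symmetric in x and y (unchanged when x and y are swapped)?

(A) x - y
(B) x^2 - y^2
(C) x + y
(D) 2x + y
C

A symmetric expression is unchanged when the variables are permuted; here the transformation to test is the swap (x, y) -> (y, x).
Substitute the transformed coordinates into each option and compare with the original:
(A) x - y  ->  (y) - (x) = -x + y   [differs from x - y: not invariant]
(B) x^2 - y^2  ->  (y)^2 - (x)^2 = -x^2 + y^2   [differs from x^2 - y^2: not invariant]
(C) x + y  ->  (y) + (x) = x + y   [equals x + y: invariant]
(D) 2x + y  ->  2(y) + (x) = x + 2y   [differs from 2x + y: not invariant]

Only option (C), x + y, is unchanged by the transformation.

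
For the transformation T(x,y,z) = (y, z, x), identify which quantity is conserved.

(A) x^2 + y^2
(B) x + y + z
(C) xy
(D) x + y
B

Apply T(x,y,z) = (y, z, x) to each option, i.e. replace (x, y, z) by the transformed coordinates.
Substitute the transformed coordinates into each option and compare with the original:
(A) x^2 + y^2  ->  (y)^2 + (z)^2 = y^2 + z^2   [differs from x^2 + y^2: not invariant]
(B) x + y + z  ->  (y) + (z) + (x) = x + y + z   [equals x + y + z: invariant]
(C) xy  ->  (y)(z) = yz   [differs from xy: not invariant]
(D) x + y  ->  (y) + (z) = y + z   [differs from x + y: not invariant]

Only option (B), x + y + z, is unchanged by the transformation.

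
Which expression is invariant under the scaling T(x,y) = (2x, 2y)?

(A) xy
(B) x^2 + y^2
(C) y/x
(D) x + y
C

Under the uniform scaling T(x,y) = (2x, 2y):
Substitute the transformed coordinates into each option and compare with the original:
(A) xy  ->  (2x)(2y) = 4xy   [differs from xy: not invariant]
(B) x^2 + y^2  ->  (2x)^2 + (2y)^2 = 4x^2 + 4y^2   [differs from x^2 + y^2: not invariant]
(C) y/x  ->  (2y)/(2x) = y/x   [equals y/x: invariant]
(D) x + y  ->  (2x) + (2y) = 2x + 2y   [differs from x + y: not invariant]

Only option (C), y/x, is unchanged by the transformation.
The common factor 2 cancels in a ratio of coordinates, while sums, products and sums of squares pick up factors of 2 or 4.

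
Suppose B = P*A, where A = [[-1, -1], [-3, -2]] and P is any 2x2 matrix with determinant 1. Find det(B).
-1

By the multiplicative property of determinants, det(B) = det(P*A) = det(P) * det(A) = det(A),
so the determinant is invariant under multiplication by any determinant-1 matrix; we just need det(A).

det(A) = (-1)(-2) - (-1)(-3) = 2 - 3 = -1

Therefore det(B) = 1 * (-1) = -1.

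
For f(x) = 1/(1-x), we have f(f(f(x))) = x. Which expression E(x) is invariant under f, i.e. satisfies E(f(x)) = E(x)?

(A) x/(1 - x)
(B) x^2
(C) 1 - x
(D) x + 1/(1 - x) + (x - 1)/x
D

Replace x by f(x) = 1/(1 - x) in each option and simplify. As a quick numerical cross-check, also compare E(3) with E(f(3)) = E(-1/2).

(A) x/(1 - x)  ->  (1/(1 - x))/(1 - (1/(1 - x))) = -1/x; check: E(3) = -3/2 but E(-1/2) = -1/3.   [not invariant]
(B) x^2  ->  (1/(1 - x))^2 = (x - 1)^(-2); check: E(3) = 9 but E(-1/2) = 1/4.   [not invariant]
(C) 1 - x  ->  1 - (1/(1 - x)) = x/(x - 1); check: E(3) = -2 but E(-1/2) = 3/2.   [not invariant]
(D) x + 1/(1 - x) + (x - 1)/x  ->  (1/(1 - x)) + 1/(1 - (1/(1 - x))) + ((1/(1 - x)) - 1)/(1/(1 - x)), which simplifies back to x + 1/(1 - x) + (x - 1)/x; check: E(3) = 19/6, E(-1/2) = 19/6.   [invariant]

Only (D) is unchanged. Indeed f(f(x)) = 1/(1 - 1/(1-x)) = (1-x)/(-x) = (x-1)/x, so E(x) = x + f(x) + f(f(x)) is the sum over the whole 3-cycle; applying f just permutes the three terms cyclically (x -> f(x) -> f(f(x)) -> x), leaving the sum unchanged.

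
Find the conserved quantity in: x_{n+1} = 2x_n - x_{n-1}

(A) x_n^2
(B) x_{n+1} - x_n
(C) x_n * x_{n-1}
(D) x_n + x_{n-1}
B

For the recurrence x_{n+1} = 2x_n - x_{n-1}:

If x_{n+1} = 2x_n - x_{n-1}, then:
x_{n+1} - x_n = x_n - x_{n-1}
The first difference is constant throughout the sequence.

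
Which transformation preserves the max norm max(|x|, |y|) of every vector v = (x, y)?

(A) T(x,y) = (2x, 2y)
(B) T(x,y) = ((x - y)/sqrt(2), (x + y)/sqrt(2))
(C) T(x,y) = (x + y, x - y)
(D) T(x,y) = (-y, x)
D

A transformation preserves a norm if ||T(v)|| = ||v|| for every v; a single vector where the norm changes rules an option out.

(A) T(x,y) = (2x, 2y): v = (1, 0) has norm max(|1|, |0|) = 1, but T(v) = (2, 0) has norm 2 -- not preserved.
(B) T(x,y) = ((x - y)/sqrt(2), (x + y)/sqrt(2)): v = (1, 0) has norm max(|1|, |0|) = 1, but T(v) = (sqrt(2)/2, sqrt(2)/2) has norm sqrt(2)/2 -- not preserved.
(C) T(x,y) = (x + y, x - y): v = (1, 1) has norm max(|1|, |1|) = 1, but T(v) = (2, 0) has norm 2 -- not preserved.
(D) T(x,y) = (-y, x): preserves the norm -- it only permutes the coordinates and/or flips signs, which leaves max(|x|, |y|) unchanged.

Therefore the answer is (D).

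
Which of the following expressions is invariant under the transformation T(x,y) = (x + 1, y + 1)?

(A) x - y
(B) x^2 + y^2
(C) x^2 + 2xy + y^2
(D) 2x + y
A

An expression E(x,y) is invariant under T if E(T(x,y)) = E(x,y). Here T(x,y) = (x + 1, y + 1).
Substitute the transformed coordinates into each option and compare with the original:
(A) x - y  ->  (x + 1) - (y + 1) = x - y   [equals x - y: invariant]
(B) x^2 + y^2  ->  (x + 1)^2 + (y + 1)^2 = x^2 + 2x + y^2 + 2y + 2   [differs from x^2 + y^2: not invariant]
(C) x^2 + 2xy + y^2  ->  (x + 1)^2 + 2(x + 1)(y + 1) + (y + 1)^2 = x^2 + 2xy + 4x + y^2 + 4y + 4   [differs from x^2 + 2xy + y^2: not invariant]
(D) 2x + y  ->  2(x + 1) + (y + 1) = 2x + y + 3   [differs from 2x + y: not invariant]

Only option (A), x - y, is unchanged by the transformation.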